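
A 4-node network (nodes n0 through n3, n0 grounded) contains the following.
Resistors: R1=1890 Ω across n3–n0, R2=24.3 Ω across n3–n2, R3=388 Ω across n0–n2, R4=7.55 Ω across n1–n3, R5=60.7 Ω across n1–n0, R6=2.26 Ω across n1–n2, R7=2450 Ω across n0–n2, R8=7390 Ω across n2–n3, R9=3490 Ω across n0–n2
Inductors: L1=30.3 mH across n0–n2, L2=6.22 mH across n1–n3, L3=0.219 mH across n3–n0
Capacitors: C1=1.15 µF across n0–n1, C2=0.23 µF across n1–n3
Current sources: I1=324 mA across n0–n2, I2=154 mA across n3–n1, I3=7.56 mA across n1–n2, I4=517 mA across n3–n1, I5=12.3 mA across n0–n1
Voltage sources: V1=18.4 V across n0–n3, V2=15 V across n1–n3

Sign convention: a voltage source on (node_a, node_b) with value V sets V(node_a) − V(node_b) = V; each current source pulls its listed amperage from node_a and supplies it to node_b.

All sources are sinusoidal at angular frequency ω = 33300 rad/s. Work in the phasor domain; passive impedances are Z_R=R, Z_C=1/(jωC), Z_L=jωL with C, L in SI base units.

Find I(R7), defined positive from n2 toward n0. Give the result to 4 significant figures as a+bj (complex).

-0.001620-3.296e-06j A

Apply KCL at each of the 3 non-ground nodes and solve the resulting linear system.
Node n1: branches {C1, L2, R4, R5, R6, C2, I2, I3, I4, I5, V2} → V_1 = -3.400+0.000j
Node n2: branches {R2, L1, R3, R6, R7, R8, I1, R9, I3} → V_2 = -3.968-0.008075j
Node n3: branches {R1, R2, L2, R4, L3, R8, C2, I2, I4, V1, V2} → V_3 = -18.40+0.000j
Source currents: i(V1)=-0.4150+2.397j, i(V2)=-1.506+0.08416j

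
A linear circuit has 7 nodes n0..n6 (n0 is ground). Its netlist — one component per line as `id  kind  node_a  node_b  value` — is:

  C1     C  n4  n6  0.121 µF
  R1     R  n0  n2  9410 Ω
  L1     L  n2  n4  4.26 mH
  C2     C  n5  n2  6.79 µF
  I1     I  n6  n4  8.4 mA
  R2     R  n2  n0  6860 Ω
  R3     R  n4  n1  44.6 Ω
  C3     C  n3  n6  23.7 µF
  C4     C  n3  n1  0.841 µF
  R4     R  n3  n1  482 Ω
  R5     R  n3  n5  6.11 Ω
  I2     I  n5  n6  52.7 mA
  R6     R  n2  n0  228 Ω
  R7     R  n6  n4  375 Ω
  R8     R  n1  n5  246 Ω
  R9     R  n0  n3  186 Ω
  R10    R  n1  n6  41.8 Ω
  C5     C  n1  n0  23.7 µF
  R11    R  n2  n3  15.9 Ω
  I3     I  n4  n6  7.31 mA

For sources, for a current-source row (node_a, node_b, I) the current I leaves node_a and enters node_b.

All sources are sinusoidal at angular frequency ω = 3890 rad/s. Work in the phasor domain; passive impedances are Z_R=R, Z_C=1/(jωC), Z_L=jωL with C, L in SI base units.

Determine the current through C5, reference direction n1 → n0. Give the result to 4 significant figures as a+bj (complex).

0.0003942-0.001865j A

MNA unknowns: 6 node voltages V₁..V_6
C1: Y=0.000+0.0004707j on G[4,6]
R1: Y=0.0001063+0.000j on G[0,2]
L1: Y=0.000-0.06034j on G[2,4]
C2: Y=0.000+0.02641j on G[5,2]
I1: z[6]−=0.0084, z[4]+=0.0084
R2: Y=0.0001458+0.000j on G[2,0]
R3: Y=0.02242+0.000j on G[4,1]
C3: Y=0.000+0.09219j on G[3,6]
C4: Y=0.000+0.003271j on G[3,1]
R4: Y=0.002075+0.000j on G[3,1]
R5: Y=0.1637+0.000j on G[3,5]
I2: z[5]−=0.0527, z[6]+=0.0527
R6: Y=0.004386+0.000j on G[2,0]
R7: Y=0.002667+0.000j on G[6,4]
R8: Y=0.004065+0.000j on G[1,5]
R9: Y=0.005376+0.000j on G[0,3]
R10: Y=0.02392+0.000j on G[1,6]
C5: Y=0.000+0.09219j on G[1,0]
R11: Y=0.06289+0.000j on G[2,3]
I3: z[4]−=0.00731, z[6]+=0.00731
solve → V1=-0.02022-0.004276j, V2=-0.06976+0.09889j, V3=-0.01314+0.2615j, V4=-0.007470+0.1186j, V5=-0.2973+0.2909j, V6=0.06710-0.2715j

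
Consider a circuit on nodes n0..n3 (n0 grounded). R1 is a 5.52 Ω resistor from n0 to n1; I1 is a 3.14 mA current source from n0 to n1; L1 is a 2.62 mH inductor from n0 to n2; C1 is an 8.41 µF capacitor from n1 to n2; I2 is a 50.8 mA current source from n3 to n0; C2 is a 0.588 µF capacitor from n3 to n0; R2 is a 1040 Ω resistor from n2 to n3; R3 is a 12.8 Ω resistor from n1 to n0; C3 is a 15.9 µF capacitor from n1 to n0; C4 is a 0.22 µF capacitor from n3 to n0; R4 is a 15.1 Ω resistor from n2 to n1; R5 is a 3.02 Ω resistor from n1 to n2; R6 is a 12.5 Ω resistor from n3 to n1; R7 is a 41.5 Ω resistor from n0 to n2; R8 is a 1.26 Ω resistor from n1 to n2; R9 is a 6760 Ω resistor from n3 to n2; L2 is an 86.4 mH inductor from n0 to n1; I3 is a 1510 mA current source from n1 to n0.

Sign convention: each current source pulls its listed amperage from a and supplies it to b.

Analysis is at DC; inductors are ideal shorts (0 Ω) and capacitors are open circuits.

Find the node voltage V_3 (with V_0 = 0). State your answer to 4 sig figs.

-0.6263 V

Apply KCL at each of the 3 non-ground nodes and solve the resulting linear system.
Node n1: branches {R1, I1, C1, R3, C3, R4, R5, R6, R8, L2, I3} → V_1 = 0.000
Node n2: branches {L1, C1, R2, R4, R5, R7, R8, R9} → V_2 = 0.000
Node n3: branches {I2, C2, R2, C4, R6, R9} → V_3 = -0.6263
Source currents: i(L1)=0.0006949, i(L2)=1.557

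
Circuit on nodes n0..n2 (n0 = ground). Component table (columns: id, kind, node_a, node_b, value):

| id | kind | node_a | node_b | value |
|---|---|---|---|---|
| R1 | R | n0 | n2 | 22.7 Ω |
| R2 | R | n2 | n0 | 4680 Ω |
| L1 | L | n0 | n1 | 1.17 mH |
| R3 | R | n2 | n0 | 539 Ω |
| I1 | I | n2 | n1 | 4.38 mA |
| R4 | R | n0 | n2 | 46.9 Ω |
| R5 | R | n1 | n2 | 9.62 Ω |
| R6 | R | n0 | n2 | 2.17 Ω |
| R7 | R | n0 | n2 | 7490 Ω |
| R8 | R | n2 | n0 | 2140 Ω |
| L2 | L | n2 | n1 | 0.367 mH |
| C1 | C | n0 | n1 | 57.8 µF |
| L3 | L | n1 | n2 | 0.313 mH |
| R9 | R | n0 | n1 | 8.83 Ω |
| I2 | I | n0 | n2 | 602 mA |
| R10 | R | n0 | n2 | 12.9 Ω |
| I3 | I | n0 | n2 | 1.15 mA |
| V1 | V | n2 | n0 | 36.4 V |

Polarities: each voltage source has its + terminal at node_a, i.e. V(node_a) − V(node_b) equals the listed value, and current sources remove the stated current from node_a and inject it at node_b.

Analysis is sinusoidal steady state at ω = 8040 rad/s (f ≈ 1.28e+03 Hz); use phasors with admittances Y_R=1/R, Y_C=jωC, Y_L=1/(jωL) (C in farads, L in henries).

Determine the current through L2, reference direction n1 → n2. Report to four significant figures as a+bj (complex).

MNA unknowns: 2 node voltages V₁..V_2 plus 1 source current (V1)
R1: Y=0.04405+0.000j on G[0,2]
R2: Y=0.0002137+0.000j on G[2,0]
L1: Y=0.000-0.1063j on G[0,1]
R3: Y=0.001855+0.000j on G[2,0]
I1: z[2]−=0.00438, z[1]+=0.00438
R4: Y=0.02132+0.000j on G[0,2]
R5: Y=0.1040+0.000j on G[1,2]
R6: Y=0.4608+0.000j on G[0,2]
R7: Y=0.0001335+0.000j on G[0,2]
R8: Y=0.0004673+0.000j on G[2,0]
L2: Y=0.000-0.3389j on G[2,1]
C1: Y=0.000+0.4647j on G[0,1]
L3: Y=0.000-0.3974j on G[1,2]
R9: Y=0.1133+0.000j on G[0,1]
I2: z[0]−=0.602, z[2]+=0.602
R10: Y=0.07752+0.000j on G[0,2]
I3: z[0]−=0.00115, z[2]+=0.00115
V1: row V2−V0=36.4, i_V1 at 2,0
solve → V1=57.64-23.11j, V2=36.40+0.000j
aux → i_V1=-36.28-18.04j

-7.831-7.199j A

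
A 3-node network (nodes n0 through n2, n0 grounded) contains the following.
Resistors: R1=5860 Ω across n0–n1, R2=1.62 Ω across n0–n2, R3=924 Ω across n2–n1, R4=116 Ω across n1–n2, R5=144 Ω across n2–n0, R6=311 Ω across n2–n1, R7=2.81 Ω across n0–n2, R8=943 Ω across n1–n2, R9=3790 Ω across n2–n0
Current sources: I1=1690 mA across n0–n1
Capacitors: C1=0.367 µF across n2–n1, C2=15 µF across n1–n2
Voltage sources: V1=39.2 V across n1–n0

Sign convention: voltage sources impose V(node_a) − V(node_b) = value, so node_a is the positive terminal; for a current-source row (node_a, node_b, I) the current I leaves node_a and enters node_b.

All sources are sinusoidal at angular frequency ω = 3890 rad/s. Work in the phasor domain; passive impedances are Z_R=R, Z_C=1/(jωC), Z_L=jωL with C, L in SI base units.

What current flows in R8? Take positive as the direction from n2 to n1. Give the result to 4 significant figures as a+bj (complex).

-0.04084+0.002455j A

MNA unknowns: 2 node voltages V₁..V_2 plus 1 source current (V1)
R1: Y=0.0001706+0.000j on G[0,1]
R2: Y=0.6173+0.000j on G[0,2]
R3: Y=0.001082+0.000j on G[2,1]
R4: Y=0.008621+0.000j on G[1,2]
R5: Y=0.006944+0.000j on G[2,0]
I1: z[0]−=1.69, z[1]+=1.69
C1: Y=0.000+0.001428j on G[2,1]
R6: Y=0.003215+0.000j on G[2,1]
C2: Y=0.000+0.05835j on G[1,2]
R7: Y=0.3559+0.000j on G[0,2]
R8: Y=0.001060+0.000j on G[1,2]
R9: Y=0.0002639+0.000j on G[2,0]
V1: row V1−V0=39.2, i_V1 at 1,0
solve → V1=39.20+0.000j, V2=0.6903+2.315j
aux → i_V1=1.007-2.270j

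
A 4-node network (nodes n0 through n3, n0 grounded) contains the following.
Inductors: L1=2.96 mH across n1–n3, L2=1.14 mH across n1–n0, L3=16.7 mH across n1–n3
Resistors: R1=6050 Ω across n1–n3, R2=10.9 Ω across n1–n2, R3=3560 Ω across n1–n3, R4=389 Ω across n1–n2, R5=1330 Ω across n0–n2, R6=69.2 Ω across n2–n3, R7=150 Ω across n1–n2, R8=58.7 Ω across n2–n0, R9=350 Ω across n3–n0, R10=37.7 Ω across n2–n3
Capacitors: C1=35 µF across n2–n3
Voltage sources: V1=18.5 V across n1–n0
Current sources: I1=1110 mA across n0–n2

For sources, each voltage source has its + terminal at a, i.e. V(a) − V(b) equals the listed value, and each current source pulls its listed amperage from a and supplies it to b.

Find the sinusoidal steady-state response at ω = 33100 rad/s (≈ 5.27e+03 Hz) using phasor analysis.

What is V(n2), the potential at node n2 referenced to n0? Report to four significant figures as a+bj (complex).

24.40+0.5843j V

Apply KCL at each of the 3 non-ground nodes and solve the resulting linear system.
Node n1: branches {L1, L2, L3, R1, R2, R3, R4, R7, V1} → V_1 = 18.50+0.000j
Node n2: branches {C1, R2, R4, R5, R6, R7, R8, R10, I1} → V_2 = 24.40+0.5843j
Node n3: branches {L1, L3, R1, C1, R3, R6, R9, R10} → V_3 = 24.46+0.6557j
Source currents: i(V1)=0.6061+0.4780j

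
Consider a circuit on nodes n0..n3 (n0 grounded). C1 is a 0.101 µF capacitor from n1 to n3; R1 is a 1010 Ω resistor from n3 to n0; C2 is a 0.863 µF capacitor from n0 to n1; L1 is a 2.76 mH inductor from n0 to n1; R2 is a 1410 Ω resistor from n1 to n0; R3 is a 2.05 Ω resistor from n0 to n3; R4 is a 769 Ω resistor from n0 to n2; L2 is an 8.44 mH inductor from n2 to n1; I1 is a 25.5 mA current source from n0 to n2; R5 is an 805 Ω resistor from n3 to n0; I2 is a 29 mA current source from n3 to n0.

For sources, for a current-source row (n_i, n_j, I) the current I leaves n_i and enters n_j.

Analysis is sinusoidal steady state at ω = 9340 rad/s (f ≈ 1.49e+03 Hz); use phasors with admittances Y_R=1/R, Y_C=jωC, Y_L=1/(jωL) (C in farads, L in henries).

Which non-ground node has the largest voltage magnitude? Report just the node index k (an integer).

2

Apply KCL at each of the 3 non-ground nodes and solve the resulting linear system.
Node n1: branches {C1, C2, L1, R2, L2} → V_1 = 0.1440+0.8338j
Node n2: branches {R4, L2, I1} → V_2 = 0.4310+2.800j
Node n3: branches {C1, R1, R3, R5, I2} → V_3 = -0.06078+0.0003942j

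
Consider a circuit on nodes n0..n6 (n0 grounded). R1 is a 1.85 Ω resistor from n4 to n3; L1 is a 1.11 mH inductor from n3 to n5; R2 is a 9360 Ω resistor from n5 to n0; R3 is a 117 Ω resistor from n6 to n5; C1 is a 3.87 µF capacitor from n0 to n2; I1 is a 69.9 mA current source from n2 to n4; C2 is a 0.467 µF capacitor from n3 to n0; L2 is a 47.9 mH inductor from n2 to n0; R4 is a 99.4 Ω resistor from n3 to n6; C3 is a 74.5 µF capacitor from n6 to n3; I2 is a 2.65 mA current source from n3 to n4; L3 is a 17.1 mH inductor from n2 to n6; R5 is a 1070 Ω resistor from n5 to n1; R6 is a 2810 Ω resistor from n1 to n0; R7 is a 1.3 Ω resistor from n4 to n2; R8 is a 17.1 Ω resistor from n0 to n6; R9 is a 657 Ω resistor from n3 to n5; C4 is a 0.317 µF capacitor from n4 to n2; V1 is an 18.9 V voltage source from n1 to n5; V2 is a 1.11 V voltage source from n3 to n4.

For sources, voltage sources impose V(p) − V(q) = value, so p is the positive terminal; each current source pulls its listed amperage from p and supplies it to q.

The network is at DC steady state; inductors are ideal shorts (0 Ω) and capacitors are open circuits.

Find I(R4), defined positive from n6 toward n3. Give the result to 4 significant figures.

Apply KCL at each of the 6 non-ground nodes and solve the resulting linear system.
Node n1: branches {R5, R6, V1} → V_1 = 20.06
Node n2: branches {C1, I1, L2, L3, R7, C4} → V_2 = 0.000
Node n3: branches {R1, L1, C2, R4, C3, I2, R9, V2} → V_3 = 1.163
Node n4: branches {R1, I1, I2, R7, C4, V2} → V_4 = 0.05329
Node n5: branches {L1, R2, R3, R5, R9, V1} → V_5 = 1.163
Node n6: branches {R3, R4, C3, L3, R8} → V_6 = 0.000
Source currents: i(L1)=0.01721, i(L2)=-0.007264, i(L3)=-0.02165, i(V1)=-0.02480, i(V2)=-0.6316

-0.01170 A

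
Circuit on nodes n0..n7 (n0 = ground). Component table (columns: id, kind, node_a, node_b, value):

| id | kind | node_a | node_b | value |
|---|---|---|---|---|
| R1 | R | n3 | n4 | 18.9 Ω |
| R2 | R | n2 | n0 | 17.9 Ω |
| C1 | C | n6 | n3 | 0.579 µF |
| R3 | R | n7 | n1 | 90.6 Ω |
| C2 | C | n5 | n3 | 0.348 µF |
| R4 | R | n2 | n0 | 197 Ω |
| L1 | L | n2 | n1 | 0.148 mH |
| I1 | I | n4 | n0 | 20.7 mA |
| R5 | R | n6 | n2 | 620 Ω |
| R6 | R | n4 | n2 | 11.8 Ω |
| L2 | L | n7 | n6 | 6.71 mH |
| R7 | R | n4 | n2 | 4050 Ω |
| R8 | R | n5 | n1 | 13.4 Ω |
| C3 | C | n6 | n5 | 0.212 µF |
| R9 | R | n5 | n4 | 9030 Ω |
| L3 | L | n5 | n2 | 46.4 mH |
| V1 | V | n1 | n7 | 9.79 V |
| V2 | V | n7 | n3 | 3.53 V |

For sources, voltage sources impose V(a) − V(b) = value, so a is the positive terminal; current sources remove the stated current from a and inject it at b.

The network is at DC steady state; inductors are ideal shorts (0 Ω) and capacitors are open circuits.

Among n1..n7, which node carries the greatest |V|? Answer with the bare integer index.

Apply KCL at each of the 7 non-ground nodes and solve the resulting linear system.
Node n1: branches {R3, L1, R8, V1} → V_1 = -0.3397
Node n2: branches {R2, R4, L1, R5, R6, R7, L3} → V_2 = -0.3397
Node n3: branches {R1, C1, C2, V2} → V_3 = -13.66
Node n4: branches {R1, I1, R6, R7, R9} → V_4 = -5.596
Node n5: branches {C2, R8, C3, R9, L3} → V_5 = -0.3397
Node n6: branches {C1, R5, L2, C3} → V_6 = -10.13
Node n7: branches {R3, L2, V1, V2} → V_7 = -10.13
Source currents: i(L1)=-0.4424, i(L2)=-0.01579, i(L3)=-0.0005821, i(V1)=-0.5505, i(V2)=-0.4266

3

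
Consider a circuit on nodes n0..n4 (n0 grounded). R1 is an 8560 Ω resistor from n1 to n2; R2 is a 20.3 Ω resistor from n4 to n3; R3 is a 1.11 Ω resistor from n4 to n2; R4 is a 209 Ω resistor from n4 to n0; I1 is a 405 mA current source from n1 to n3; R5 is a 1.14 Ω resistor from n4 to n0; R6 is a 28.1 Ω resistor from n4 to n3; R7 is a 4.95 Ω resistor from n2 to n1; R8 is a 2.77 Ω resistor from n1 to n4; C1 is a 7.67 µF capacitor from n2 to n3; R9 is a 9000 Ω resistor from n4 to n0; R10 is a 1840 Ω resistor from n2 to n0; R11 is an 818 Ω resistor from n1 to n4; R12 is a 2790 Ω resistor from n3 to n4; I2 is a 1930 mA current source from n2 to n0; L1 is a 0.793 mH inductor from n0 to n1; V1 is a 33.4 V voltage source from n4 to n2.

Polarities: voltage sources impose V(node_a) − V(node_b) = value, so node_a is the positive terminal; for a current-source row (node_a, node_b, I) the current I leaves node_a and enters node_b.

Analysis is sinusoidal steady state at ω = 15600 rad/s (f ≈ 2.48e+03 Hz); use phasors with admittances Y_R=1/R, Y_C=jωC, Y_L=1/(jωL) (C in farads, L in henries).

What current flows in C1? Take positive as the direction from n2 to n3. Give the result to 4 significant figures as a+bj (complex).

MNA unknowns: 4 node voltages V₁..V_4 plus 1 source current (V1)
R1: Y=0.0001168+0.000j on G[1,2]
R2: Y=0.04926+0.000j on G[4,3]
R3: Y=0.9009+0.000j on G[4,2]
R4: Y=0.004785+0.000j on G[4,0]
I1: z[1]−=0.405, z[3]+=0.405
R5: Y=0.8772+0.000j on G[4,0]
R6: Y=0.03559+0.000j on G[4,3]
R7: Y=0.2020+0.000j on G[2,1]
R8: Y=0.3610+0.000j on G[1,4]
C1: Y=0.000+0.1197j on G[2,3]
R9: Y=0.0001111+0.000j on G[4,0]
R10: Y=0.0005435+0.000j on G[2,0]
R11: Y=0.001222+0.000j on G[1,4]
R12: Y=0.0003584+0.000j on G[3,4]
I2: z[2]−=1.93, z[0]+=1.93
L1: Y=0.000-0.08084j on G[0,1]
V1: row V4−V2=33.4, i_V1 at 4,2
solve → V1=-14.07-3.304j, V2=-35.26-1.289j, V3=-22.43-19.32j, V4=-1.863-1.289j
aux → i_V1=-34.62-1.129j

-2.157-1.536j A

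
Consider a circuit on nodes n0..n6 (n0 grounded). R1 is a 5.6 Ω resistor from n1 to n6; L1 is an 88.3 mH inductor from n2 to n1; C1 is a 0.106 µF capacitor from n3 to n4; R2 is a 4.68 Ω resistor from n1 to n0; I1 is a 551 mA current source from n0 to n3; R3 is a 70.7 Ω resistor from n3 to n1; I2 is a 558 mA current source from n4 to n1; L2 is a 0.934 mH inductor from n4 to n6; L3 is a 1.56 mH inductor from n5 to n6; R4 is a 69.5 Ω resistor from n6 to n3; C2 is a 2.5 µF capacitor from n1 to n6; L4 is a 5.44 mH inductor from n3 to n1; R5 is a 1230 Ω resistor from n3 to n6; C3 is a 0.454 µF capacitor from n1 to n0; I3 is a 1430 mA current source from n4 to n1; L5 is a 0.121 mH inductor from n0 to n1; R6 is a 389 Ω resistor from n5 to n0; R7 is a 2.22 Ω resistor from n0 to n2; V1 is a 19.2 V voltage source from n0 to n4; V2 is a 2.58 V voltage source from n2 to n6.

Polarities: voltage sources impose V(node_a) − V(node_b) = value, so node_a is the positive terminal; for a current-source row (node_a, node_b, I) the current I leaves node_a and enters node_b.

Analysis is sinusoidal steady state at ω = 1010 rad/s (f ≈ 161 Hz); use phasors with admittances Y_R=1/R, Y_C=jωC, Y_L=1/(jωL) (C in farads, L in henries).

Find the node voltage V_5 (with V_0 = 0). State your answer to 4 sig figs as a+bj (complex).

-14.45+7.693j V

Apply KCL at each of the 6 non-ground nodes and solve the resulting linear system.
Node n1: branches {R1, L1, R2, R3, I2, C2, L4, C3, I3, L5} → V_1 = -0.1894-0.01435j
Node n2: branches {L1, R7, V2} → V_2 = -11.90+7.634j
Node n3: branches {C1, I1, R3, R4, L4, R5} → V_3 = -0.5129+1.873j
Node n4: branches {C1, I2, L2, I3, V1} → V_4 = -19.20+0.000j
Node n5: branches {L3, R6} → V_5 = -14.45+7.693j
Node n6: branches {R1, L2, L3, R4, C2, R5, V2} → V_6 = -14.48+7.634j
Source currents: i(V1)=-6.105+5.005j, i(V2)=5.273-3.570j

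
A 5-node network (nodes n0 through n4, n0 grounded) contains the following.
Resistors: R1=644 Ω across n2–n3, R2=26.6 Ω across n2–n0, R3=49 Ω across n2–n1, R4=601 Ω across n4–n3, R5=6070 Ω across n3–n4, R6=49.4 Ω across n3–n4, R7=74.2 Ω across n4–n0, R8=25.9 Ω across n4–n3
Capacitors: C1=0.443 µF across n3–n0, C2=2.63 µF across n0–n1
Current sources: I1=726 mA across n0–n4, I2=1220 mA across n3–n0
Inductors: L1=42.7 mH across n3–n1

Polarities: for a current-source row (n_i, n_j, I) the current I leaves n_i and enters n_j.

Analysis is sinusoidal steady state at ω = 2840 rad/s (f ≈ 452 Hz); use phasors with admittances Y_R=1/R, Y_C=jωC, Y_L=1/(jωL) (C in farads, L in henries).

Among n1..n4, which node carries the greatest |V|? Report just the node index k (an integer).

3

Apply KCL at each of the 4 non-ground nodes and solve the resulting linear system.
Node n1: branches {R3, L1, C2} → V_1 = -9.108+18.65j
Node n2: branches {R1, R2, R3} → V_2 = -3.953+6.104j
Node n3: branches {R1, R4, R5, R6, R8, C1, L1, I2} → V_3 = -31.91-11.00j
Node n4: branches {R4, R5, R6, R7, R8, I1} → V_4 = -16.32-9.001j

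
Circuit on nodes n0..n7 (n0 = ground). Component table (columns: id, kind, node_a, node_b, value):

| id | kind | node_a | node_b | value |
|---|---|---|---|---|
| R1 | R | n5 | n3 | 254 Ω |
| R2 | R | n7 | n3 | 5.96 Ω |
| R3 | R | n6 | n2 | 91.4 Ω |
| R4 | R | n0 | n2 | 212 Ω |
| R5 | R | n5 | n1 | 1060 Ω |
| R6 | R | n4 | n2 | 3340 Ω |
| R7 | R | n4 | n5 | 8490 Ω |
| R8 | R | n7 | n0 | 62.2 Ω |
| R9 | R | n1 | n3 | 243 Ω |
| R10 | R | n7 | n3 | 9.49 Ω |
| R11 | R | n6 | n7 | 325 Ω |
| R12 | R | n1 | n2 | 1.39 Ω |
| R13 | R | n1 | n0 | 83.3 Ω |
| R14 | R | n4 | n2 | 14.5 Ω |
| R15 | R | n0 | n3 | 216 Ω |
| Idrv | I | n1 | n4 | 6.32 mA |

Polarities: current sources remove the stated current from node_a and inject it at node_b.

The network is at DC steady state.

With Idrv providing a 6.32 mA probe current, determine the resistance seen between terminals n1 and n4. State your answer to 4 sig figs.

R_eq = 15.79 Ω

Element admittances at DC:
  Y(R1) = 0.003937 S between n5,n3
  Y(R2) = 0.1678 S between n7,n3
  Y(R3) = 0.01094 S between n6,n2
  Y(R4) = 0.004717 S between n0,n2
  Y(R5) = 0.0009434 S between n5,n1
  Y(R6) = 0.0002994 S between n4,n2
  Y(R7) = 0.0001178 S between n4,n5
  Y(R8) = 0.01608 S between n7,n0
  Y(R9) = 0.004115 S between n1,n3
  Y(R10) = 0.1054 S between n7,n3
  Y(R11) = 0.003077 S between n6,n7
  Y(R12) = 0.7194 S between n1,n2
  Y(R13) = 0.01200 S between n1,n0
  Y(R14) = 0.06897 S between n4,n2
  Y(R15) = 0.004630 S between n0,n3
  Idrv: injects 0.00632 A into n4 (from n1)
Assemble and solve the 7×7 MNA system:
  V(n1)=-0.002864  V(n2)=0.005848  V(n3)=0.0003061  V(n4)=0.09693  V(n5)=0.001985  V(n6)=0.004638  V(n7)=0.0003349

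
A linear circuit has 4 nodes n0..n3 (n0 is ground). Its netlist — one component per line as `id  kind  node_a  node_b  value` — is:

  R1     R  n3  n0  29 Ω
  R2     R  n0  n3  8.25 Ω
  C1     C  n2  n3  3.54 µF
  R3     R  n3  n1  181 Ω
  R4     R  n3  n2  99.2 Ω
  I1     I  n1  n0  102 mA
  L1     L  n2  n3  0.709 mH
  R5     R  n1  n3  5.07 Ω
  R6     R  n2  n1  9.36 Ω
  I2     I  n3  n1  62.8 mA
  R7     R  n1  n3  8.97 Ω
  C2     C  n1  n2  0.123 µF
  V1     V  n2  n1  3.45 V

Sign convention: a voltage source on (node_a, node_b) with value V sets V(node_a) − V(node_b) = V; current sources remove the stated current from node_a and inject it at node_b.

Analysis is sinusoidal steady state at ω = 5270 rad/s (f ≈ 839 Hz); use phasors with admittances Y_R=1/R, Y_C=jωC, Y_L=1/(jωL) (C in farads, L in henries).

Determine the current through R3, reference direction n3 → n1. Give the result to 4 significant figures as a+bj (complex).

Element admittances at ω=5270 rad/s:
  Y(R1) = 0.03448+0.000j S between n3,n0
  Y(R2) = 0.1212+0.000j S between n0,n3
  Y(C1) = 0.000+0.01866j S between n2,n3
  Y(R3) = 0.005525+0.000j S between n3,n1
  Y(R4) = 0.01008+0.000j S between n3,n2
  I1: injects 0.102 A into n0 (from n1)
  Y(L1) = 0.000-0.2676j S between n2,n3
  Y(R5) = 0.1972+0.000j S between n1,n3
  Y(R6) = 0.1068+0.000j S between n2,n1
  I2: injects 0.0628 A into n1 (from n3)
  Y(R7) = 0.1115+0.000j S between n1,n3
  Y(C2) = 0.000+0.0006482j S between n1,n2
  V1: constraint V(n2)−V(n1) = 3.45
Assemble and solve the 4×4 MNA system:
  V(n1)=-2.078+1.556j  V(n2)=1.372+1.556j  V(n3)=-0.6551+0.000j
  i(V1)=-0.7765+0.4868j

0.007861-0.008598j A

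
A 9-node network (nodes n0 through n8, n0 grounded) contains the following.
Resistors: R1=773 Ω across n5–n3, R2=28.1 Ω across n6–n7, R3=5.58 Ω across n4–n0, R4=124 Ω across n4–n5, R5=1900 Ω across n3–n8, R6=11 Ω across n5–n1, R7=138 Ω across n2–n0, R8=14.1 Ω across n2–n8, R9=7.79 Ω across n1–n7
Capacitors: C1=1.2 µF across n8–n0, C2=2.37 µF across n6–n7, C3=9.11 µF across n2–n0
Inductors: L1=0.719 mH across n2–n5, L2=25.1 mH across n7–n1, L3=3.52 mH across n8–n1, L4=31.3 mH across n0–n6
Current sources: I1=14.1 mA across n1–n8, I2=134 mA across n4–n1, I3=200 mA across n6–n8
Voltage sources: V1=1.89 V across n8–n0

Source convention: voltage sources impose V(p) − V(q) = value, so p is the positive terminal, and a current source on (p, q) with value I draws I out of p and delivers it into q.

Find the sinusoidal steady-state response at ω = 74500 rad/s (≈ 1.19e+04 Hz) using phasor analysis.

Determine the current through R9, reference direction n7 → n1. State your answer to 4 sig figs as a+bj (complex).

-0.1989-0.002213j A

Element admittances at ω=74500 rad/s:
  Y(R1) = 0.001294+0.000j S between n5,n3
  Y(C1) = 0.000+0.08940j S between n8,n0
  Y(L1) = 0.000-0.01867j S between n2,n5
  Y(R2) = 0.03559+0.000j S between n6,n7
  Y(L2) = 0.000-0.0005348j S between n7,n1
  Y(R3) = 0.1792+0.000j S between n4,n0
  I1: injects 0.0141 A into n8 (from n1)
  Y(R4) = 0.008065+0.000j S between n4,n5
  Y(R5) = 0.0005263+0.000j S between n3,n8
  I2: injects 0.134 A into n1 (from n4)
  Y(R6) = 0.09091+0.000j S between n5,n1
  Y(R7) = 0.007246+0.000j S between n2,n0
  Y(C2) = 0.000+0.1766j S between n6,n7
  I3: injects 0.2 A into n8 (from n6)
  Y(L3) = 0.000-0.003813j S between n8,n1
  Y(L4) = 0.000-0.0004288j S between n0,n6
  Y(C3) = 0.000+0.6787j S between n2,n0
  Y(R8) = 0.07092+0.000j S between n2,n8
  Y(R9) = 0.1284+0.000j S between n1,n7
  V1: constraint V(n8)−V(n0) = 1.89
Assemble and solve the 9×9 MNA system:
  V(n1)=-1.454-3.684j  V(n2)=0.03269-0.09942j  V(n3)=0.02102-2.508j  V(n4)=-0.7474-0.1519j  V(n5)=-0.7394-3.528j  V(n6)=-3.228-2.620j  V(n7)=-3.003-3.701j  V(n8)=1.890+0.000j
  i(V1)=0.06735-0.1646j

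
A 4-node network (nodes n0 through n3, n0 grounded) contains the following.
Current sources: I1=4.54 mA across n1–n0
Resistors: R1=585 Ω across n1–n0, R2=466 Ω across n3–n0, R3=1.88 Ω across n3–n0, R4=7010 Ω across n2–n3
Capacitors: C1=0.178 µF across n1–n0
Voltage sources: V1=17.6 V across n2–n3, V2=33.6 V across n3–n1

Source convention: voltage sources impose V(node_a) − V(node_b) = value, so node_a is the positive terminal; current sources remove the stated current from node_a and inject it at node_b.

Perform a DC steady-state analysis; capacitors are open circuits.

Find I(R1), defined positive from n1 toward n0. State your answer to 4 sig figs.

-0.05727 A

Element admittances at DC:
  I1: injects 0.00454 A into n0 (from n1)
  Y(R1) = 0.001709 S between n1,n0
  Y(R2) = 0.002146 S between n3,n0
  Y(R3) = 0.5319 S between n3,n0
  Y(R4) = 0.0001427 S between n2,n3
  Y(C1) = 0.000 S between n1,n0
  V1: constraint V(n2)−V(n3) = 17.6
  V2: constraint V(n3)−V(n1) = 33.6
Assemble and solve the 5×5 MNA system:
  V(n1)=-33.50  V(n2)=17.70  V(n3)=0.09873
  i(V1)=-0.002511  i(V2)=-0.05273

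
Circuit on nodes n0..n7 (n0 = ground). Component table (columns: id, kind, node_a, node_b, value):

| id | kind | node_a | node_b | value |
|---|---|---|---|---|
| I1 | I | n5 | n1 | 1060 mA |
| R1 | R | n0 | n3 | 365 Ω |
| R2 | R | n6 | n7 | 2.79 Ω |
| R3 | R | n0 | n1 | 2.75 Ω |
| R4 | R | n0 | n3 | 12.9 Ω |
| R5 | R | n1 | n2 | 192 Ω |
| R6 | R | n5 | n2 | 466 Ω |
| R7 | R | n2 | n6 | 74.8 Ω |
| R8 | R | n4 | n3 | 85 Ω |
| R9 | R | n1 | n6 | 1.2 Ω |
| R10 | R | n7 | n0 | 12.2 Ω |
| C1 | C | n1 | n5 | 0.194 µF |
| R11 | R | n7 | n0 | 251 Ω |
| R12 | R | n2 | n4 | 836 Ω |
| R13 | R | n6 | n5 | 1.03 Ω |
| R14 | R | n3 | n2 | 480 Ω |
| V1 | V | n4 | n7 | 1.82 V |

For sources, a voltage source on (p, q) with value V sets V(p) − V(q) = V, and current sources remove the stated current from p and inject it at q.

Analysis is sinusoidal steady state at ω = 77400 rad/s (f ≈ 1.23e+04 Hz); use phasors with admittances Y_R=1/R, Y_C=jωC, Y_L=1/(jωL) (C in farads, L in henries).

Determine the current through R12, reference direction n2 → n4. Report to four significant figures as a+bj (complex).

-0.001952-1.447e-06j A

Apply KCL at each of the 7 non-ground nodes and solve the resulting linear system.
Node n1: branches {I1, R3, R5, R9, C1} → V_1 = 0.1759-0.006631j
Node n2: branches {R5, R6, R7, R12, R14} → V_2 = -0.6558+0.02348j
Node n3: branches {R1, R4, R8, R14} → V_3 = 0.1075+0.003606j
Node n4: branches {R8, R12, V1} → V_4 = 0.9756+0.02469j
Node n5: branches {I1, R6, C1, R13} → V_5 = -2.100+0.06641j
Node n6: branches {R2, R7, R9, R13} → V_6 = -1.013+0.03130j
Node n7: branches {R2, R10, R11, V1} → V_7 = -0.8444+0.02469j
Source currents: i(V1)=-0.01217-0.0002495j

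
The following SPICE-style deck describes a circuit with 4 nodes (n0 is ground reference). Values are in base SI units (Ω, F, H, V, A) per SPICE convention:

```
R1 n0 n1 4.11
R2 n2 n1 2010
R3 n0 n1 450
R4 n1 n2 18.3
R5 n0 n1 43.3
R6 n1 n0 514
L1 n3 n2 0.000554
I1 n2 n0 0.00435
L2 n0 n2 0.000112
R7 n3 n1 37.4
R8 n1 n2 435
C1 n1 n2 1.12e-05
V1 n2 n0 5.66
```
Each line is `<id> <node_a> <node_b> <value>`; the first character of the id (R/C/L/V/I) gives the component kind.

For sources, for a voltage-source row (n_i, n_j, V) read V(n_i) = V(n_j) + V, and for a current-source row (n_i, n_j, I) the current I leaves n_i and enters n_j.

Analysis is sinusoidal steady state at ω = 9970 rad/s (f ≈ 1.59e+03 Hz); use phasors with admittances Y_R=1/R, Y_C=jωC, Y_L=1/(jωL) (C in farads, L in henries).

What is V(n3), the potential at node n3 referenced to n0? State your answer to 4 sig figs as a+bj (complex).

Apply KCL at each of the 3 non-ground nodes and solve the resulting linear system.
Node n1: branches {R1, R2, R3, R4, R5, R6, R7, R8, C1} → V_1 = 1.703+1.204j
Node n2: branches {R2, R4, L1, I1, L2, R8, C1, V1} → V_2 = 5.660+0.000j
Node n3: branches {L1, R7} → V_3 = 5.401-0.5462j
Source currents: i(V1)=-0.4651+4.743j

5.401-0.5462j V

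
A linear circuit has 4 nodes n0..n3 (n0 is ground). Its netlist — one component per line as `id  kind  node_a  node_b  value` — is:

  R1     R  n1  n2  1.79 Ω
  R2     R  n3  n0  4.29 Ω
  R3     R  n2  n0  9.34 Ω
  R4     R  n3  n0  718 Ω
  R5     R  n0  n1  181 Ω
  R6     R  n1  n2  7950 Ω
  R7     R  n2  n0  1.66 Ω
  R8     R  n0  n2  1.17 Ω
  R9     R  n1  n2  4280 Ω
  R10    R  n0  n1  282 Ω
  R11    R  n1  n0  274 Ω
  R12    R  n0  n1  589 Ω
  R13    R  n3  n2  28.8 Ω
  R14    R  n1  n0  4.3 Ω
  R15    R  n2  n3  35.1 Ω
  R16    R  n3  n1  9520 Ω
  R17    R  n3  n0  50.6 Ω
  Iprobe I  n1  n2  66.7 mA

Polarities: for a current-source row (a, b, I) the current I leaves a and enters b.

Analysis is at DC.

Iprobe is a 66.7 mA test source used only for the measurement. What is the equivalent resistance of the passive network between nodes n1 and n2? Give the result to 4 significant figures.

Element admittances at DC:
  Y(R1) = 0.5587 S between n1,n2
  Y(R2) = 0.2331 S between n3,n0
  Y(R3) = 0.1071 S between n2,n0
  Y(R4) = 0.001393 S between n3,n0
  Y(R5) = 0.005525 S between n0,n1
  Y(R6) = 0.0001258 S between n1,n2
  Y(R7) = 0.6024 S between n2,n0
  Y(R8) = 0.8547 S between n0,n2
  Y(R9) = 0.0002336 S between n1,n2
  Y(R10) = 0.003546 S between n0,n1
  Y(R11) = 0.003650 S between n1,n0
  Y(R12) = 0.001698 S between n0,n1
  Y(R13) = 0.03472 S between n3,n2
  Y(R14) = 0.2326 S between n1,n0
  Y(R15) = 0.02849 S between n2,n3
  Y(R16) = 0.0001050 S between n3,n1
  Y(R17) = 0.01976 S between n3,n0
  Iprobe: injects 0.0667 A into n2 (from n1)
Assemble and solve the 3×3 MNA system:
  V(n1)=-0.07481  V(n2)=0.01145  V(n3)=0.002253

R_eq = 1.293 Ω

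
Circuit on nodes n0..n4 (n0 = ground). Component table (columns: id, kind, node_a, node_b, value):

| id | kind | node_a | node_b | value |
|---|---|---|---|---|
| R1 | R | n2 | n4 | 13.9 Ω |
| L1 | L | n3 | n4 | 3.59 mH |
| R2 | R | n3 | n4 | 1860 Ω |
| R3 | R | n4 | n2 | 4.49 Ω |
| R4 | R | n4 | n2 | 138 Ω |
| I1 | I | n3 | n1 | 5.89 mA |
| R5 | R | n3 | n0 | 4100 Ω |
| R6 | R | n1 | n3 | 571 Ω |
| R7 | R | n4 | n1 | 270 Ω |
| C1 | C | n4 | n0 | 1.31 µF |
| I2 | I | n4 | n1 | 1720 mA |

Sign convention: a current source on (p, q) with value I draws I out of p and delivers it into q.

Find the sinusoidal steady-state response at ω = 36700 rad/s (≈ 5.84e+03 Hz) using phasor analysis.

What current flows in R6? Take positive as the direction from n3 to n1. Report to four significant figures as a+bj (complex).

MNA unknowns: 4 node voltages V₁..V_4
R1: Y=0.07194+0.000j on G[2,4]
L1: Y=0.000-0.007590j on G[3,4]
R2: Y=0.0005376+0.000j on G[3,4]
R3: Y=0.2227+0.000j on G[4,2]
R4: Y=0.007246+0.000j on G[4,2]
I1: z[3]−=0.00589, z[1]+=0.00589
R5: Y=0.0002439+0.000j on G[3,0]
R6: Y=0.001751+0.000j on G[1,3]
R7: Y=0.003704+0.000j on G[4,1]
C1: Y=0.000+0.04808j on G[4,0]
I2: z[4]−=1.72, z[1]+=1.72
solve → V1=321.7+21.81j, V2=-0.3438+0.08741j, V3=17.23+67.76j, V4=-0.3438+0.08741j

-0.5332+0.08047j A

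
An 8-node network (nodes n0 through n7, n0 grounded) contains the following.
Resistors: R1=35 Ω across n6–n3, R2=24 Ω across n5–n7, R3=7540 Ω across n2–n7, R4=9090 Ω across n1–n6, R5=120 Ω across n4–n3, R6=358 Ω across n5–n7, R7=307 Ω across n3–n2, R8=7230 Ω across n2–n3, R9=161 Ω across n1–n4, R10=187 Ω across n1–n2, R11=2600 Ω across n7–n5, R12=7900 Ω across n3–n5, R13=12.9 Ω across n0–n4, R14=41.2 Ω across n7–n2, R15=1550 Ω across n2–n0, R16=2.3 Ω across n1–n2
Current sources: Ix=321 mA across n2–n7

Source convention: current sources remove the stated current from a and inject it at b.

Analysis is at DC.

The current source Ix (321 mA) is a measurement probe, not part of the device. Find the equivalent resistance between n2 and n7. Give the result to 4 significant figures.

R_eq = 40.77 Ω

Element admittances at DC:
  Y(R1) = 0.02857 S between n6,n3
  Y(R2) = 0.04167 S between n5,n7
  Y(R3) = 0.0001326 S between n2,n7
  Y(R4) = 0.0001100 S between n1,n6
  Y(R5) = 0.008333 S between n4,n3
  Y(R6) = 0.002793 S between n5,n7
  Y(R7) = 0.003257 S between n3,n2
  Y(R8) = 0.0001383 S between n2,n3
  Y(R9) = 0.006211 S between n1,n4
  Y(R10) = 0.005348 S between n1,n2
  Y(R11) = 0.0003846 S between n7,n5
  Y(R12) = 0.0001266 S between n3,n5
  Y(R13) = 0.07752 S between n0,n4
  Y(R14) = 0.02427 S between n7,n2
  Y(R15) = 0.0006452 S between n2,n0
  Y(R16) = 0.4348 S between n1,n2
  Ix: injects 0.321 A into n7 (from n2)
Assemble and solve the 7×7 MNA system:
  V(n1)=-0.1210  V(n2)=-0.1228  V(n3)=0.1015  V(n4)=0.001022  V(n5)=12.93  V(n6)=0.1007  V(n7)=12.96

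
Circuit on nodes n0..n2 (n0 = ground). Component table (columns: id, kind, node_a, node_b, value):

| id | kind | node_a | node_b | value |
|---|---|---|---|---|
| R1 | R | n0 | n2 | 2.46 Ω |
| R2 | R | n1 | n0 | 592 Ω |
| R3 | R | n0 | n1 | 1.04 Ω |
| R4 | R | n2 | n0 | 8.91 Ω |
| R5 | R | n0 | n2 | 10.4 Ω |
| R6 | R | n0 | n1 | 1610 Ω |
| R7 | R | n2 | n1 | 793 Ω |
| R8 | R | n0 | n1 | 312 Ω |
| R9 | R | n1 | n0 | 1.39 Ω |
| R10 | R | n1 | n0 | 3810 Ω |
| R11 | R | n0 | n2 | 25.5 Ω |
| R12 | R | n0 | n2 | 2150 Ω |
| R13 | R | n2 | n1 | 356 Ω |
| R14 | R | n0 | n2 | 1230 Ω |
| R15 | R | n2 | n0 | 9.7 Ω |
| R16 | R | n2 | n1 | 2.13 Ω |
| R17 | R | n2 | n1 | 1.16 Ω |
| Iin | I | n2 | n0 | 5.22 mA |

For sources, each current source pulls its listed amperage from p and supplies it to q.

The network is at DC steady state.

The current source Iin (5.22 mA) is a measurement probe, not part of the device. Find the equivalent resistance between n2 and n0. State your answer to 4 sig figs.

R_eq = 0.6650 Ω

Element admittances at DC:
  Y(R1) = 0.4065 S between n0,n2
  Y(R2) = 0.001689 S between n1,n0
  Y(R3) = 0.9615 S between n0,n1
  Y(R4) = 0.1122 S between n2,n0
  Y(R5) = 0.09615 S between n0,n2
  Y(R6) = 0.0006211 S between n0,n1
  Y(R7) = 0.001261 S between n2,n1
  Y(R8) = 0.003205 S between n0,n1
  Y(R9) = 0.7194 S between n1,n0
  Y(R10) = 0.0002625 S between n1,n0
  Y(R11) = 0.03922 S between n0,n2
  Y(R12) = 0.0004651 S between n0,n2
  Y(R13) = 0.002809 S between n2,n1
  Y(R14) = 0.0008130 S between n0,n2
  Y(R15) = 0.1031 S between n2,n0
  Y(R16) = 0.4695 S between n2,n1
  Y(R17) = 0.8621 S between n2,n1
  Iin: injects 0.00522 A into n0 (from n2)
Assemble and solve the 2×2 MNA system:
  V(n1)=-0.001534  V(n2)=-0.003471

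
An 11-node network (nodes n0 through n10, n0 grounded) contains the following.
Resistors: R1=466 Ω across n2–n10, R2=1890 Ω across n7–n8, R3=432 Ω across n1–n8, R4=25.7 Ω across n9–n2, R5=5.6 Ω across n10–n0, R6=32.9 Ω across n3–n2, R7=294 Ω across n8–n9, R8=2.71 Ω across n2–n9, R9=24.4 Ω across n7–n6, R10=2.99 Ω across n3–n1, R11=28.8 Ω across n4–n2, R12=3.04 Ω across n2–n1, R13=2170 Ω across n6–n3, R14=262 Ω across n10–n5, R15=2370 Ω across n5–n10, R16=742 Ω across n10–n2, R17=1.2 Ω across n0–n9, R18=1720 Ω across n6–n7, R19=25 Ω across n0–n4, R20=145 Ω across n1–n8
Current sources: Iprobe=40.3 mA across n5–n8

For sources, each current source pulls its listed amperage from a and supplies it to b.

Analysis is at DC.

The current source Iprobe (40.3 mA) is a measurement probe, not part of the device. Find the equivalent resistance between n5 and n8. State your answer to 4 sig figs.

R_eq = 322.9 Ω

Apply KCL at each of the 10 non-ground nodes and solve the resulting linear system.
Node n1: branches {R3, R10, R12, R20} → V_1 = 0.1904
Node n2: branches {R1, R4, R6, R8, R11, R12, R16} → V_2 = 0.1086
Node n3: branches {R6, R10, R13} → V_3 = 0.1857
Node n4: branches {R11, R19} → V_4 = 0.05045
Node n5: branches {R14, R15, Iprobe} → V_5 = -9.727
Node n6: branches {R9, R13, R18} → V_6 = 1.833
Node n7: branches {R2, R9, R18} → V_7 = 1.851
Node n8: branches {R2, R3, R7, R20, Iprobe} → V_8 = 3.286
Node n9: branches {R4, R7, R8, R17} → V_9 = 0.04456
Node n10: branches {R1, R5, R14, R15, R16} → V_10 = -0.2193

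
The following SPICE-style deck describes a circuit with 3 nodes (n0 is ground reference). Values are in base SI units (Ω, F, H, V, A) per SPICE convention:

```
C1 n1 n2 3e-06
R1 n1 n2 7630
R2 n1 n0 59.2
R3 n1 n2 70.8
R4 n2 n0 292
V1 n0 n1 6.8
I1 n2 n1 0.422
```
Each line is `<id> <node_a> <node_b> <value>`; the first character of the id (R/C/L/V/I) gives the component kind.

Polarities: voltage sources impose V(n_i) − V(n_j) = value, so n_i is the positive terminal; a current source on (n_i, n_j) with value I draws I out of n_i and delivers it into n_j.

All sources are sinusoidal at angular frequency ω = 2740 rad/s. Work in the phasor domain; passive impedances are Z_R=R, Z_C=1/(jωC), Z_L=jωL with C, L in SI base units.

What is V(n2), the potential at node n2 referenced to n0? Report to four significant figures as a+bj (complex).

Element admittances at ω=2740 rad/s:
  Y(C1) = 0.000+0.008220j S between n1,n2
  Y(R1) = 0.0001311+0.000j S between n1,n2
  Y(R2) = 0.01689+0.000j S between n1,n0
  Y(R3) = 0.01412+0.000j S between n1,n2
  Y(R4) = 0.003425+0.000j S between n2,n0
  V1: constraint V(n0)−V(n1) = 6.8
  I1: injects 0.422 A into n1 (from n2)
Assemble and solve the 3×3 MNA system:
  V(n1)=-6.800+0.000j  V(n2)=-25.34+8.621j
  i(V1)=-0.2017+0.02953j

-25.34+8.621j V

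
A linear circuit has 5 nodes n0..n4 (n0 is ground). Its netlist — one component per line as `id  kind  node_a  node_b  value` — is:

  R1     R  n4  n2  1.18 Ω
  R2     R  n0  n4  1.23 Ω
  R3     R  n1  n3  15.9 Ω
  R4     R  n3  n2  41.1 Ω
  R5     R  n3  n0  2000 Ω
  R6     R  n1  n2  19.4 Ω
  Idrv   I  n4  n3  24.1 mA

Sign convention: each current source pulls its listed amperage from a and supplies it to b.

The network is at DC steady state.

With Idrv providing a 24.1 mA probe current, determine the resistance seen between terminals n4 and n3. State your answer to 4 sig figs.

Element admittances at DC:
  Y(R1) = 0.8475 S between n4,n2
  Y(R2) = 0.8130 S between n0,n4
  Y(R3) = 0.06289 S between n1,n3
  Y(R4) = 0.02433 S between n3,n2
  Y(R5) = 0.0005000 S between n3,n0
  Y(R6) = 0.05155 S between n1,n2
  Idrv: injects 0.0241 A into n3 (from n4)
Assemble and solve the 4×4 MNA system:
  V(n1)=0.2769  V(n2)=0.02786  V(n3)=0.4809  V(n4)=-0.0002958

R_eq = 19.97 Ω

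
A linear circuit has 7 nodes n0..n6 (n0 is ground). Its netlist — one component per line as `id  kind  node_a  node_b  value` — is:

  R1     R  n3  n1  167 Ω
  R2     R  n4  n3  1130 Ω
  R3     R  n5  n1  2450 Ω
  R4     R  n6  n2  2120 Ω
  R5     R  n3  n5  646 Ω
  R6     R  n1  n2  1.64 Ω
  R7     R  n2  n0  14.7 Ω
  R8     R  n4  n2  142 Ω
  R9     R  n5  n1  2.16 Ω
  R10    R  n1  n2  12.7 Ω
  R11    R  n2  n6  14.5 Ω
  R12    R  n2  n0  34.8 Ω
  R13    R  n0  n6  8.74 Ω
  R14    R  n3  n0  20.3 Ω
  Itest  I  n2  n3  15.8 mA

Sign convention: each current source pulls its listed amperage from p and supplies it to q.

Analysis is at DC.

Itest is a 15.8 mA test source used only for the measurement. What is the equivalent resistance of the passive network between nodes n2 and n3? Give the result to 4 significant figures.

R_eq = 22.38 Ω

Element admittances at DC:
  Y(R1) = 0.005988 S between n3,n1
  Y(R2) = 0.0008850 S between n4,n3
  Y(R3) = 0.0004082 S between n5,n1
  Y(R4) = 0.0004717 S between n6,n2
  Y(R5) = 0.001548 S between n3,n5
  Y(R6) = 0.6098 S between n1,n2
  Y(R7) = 0.06803 S between n2,n0
  Y(R8) = 0.007042 S between n4,n2
  Y(R9) = 0.4630 S between n5,n1
  Y(R10) = 0.07874 S between n1,n2
  Y(R11) = 0.06897 S between n2,n6
  Y(R12) = 0.02874 S between n2,n0
  Y(R13) = 0.1144 S between n0,n6
  Y(R14) = 0.04926 S between n3,n0
  Itest: injects 0.0158 A into n3 (from n2)
Assemble and solve the 6×6 MNA system:
  V(n1)=-0.08824  V(n2)=-0.09207  V(n3)=0.2616  V(n4)=-0.05259  V(n5)=-0.08708  V(n6)=-0.03477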